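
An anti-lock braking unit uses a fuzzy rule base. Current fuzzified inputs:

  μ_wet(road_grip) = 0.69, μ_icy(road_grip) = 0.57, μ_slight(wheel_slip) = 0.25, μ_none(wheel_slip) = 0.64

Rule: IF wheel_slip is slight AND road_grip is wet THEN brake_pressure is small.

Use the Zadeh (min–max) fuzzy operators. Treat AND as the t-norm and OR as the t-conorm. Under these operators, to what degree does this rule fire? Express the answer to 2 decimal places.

0.25

firing strength: slight=0.25, wet=0.69; AND[min(a, b)] → w = 0.25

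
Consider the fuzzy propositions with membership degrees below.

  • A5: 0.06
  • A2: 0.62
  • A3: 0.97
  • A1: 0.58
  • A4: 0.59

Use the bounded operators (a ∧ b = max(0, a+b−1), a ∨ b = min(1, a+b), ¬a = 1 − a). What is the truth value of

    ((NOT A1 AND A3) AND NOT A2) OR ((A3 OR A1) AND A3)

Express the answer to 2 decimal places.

0.97

NOT A1 = 1 − 0.58 = 0.42
NOT A1 AND A3 = max(0, a+b−1) on (0.42, 0.97) = 0.39
NOT A2 = 1 − 0.62 = 0.38
(NOT A1 AND A3) AND NOT A2 = max(0, a+b−1) on (0.39, 0.38) = 0.00
A3 OR A1 = min(1, a+b) on (0.97, 0.58) = 1.00
(A3 OR A1) AND A3 = max(0, a+b−1) on (1.00, 0.97) = 0.97
((NOT A1 AND A3) AND NOT A2) OR ((A3 OR A1) AND A3) = min(1, a+b) on (0.00, 0.97) = 0.97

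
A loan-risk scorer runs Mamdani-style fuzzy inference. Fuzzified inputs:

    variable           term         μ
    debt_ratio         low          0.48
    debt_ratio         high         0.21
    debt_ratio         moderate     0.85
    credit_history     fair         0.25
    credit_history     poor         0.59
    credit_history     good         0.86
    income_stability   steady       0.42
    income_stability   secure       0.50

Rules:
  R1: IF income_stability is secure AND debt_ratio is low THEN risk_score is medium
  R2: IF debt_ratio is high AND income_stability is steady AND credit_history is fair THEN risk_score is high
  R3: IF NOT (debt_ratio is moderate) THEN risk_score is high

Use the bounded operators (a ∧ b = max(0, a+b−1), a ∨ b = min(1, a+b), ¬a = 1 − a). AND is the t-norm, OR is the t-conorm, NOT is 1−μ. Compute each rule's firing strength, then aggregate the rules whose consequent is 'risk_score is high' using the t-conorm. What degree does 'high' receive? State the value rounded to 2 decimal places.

0.15

R1: secure=0.50, low=0.48; AND[max(0, a+b−1)] → w = 0.00
R2: high=0.21, steady=0.42, fair=0.25; AND[max(0, a+b−1)] → w = 0.00
R3: ¬moderate=1−0.85=0.15 → w = 0.15
Rules with consequent 'high': {R2, R3} → strengths 0.00, 0.15
Aggregate via t-conorm [min(1, a+b)]: 0.15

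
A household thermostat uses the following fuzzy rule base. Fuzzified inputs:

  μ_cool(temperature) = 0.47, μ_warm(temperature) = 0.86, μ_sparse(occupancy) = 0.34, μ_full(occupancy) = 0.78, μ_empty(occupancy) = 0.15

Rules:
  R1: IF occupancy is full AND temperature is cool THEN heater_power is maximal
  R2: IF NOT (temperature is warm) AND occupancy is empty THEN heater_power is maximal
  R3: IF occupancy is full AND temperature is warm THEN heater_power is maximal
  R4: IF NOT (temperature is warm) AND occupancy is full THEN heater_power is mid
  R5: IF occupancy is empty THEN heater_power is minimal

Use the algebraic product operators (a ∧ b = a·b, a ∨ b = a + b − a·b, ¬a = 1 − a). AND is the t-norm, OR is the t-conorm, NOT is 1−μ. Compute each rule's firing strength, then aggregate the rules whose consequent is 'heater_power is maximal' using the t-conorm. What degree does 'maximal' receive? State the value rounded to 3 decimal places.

R1: full=0.78, cool=0.47; AND[a·b] → w = 0.3666
R2: ¬warm=1−0.86=0.14, empty=0.15; AND[a·b] → w = 0.0210
R3: full=0.78, warm=0.86; AND[a·b] → w = 0.6708
R4: ¬warm=1−0.86=0.14, full=0.78; AND[a·b] → w = 0.1092
R5: empty=0.15 → w = 0.1500
Rules with consequent 'maximal': {R1, R2, R3} → strengths 0.3666, 0.0210, 0.6708
Aggregate via t-conorm [a + b − a·b]: 0.7959

0.796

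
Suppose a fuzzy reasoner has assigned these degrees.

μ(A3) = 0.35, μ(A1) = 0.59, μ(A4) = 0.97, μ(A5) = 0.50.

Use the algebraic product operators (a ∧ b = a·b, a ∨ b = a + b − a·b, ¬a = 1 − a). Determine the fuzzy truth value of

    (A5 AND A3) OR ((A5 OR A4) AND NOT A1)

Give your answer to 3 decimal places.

A5 AND A3 = a·b on (0.5000, 0.3500) = 0.1750
A5 OR A4 = a + b − a·b on (0.5000, 0.9700) = 0.9850
NOT A1 = 1 − 0.5900 = 0.4100
(A5 OR A4) AND NOT A1 = a·b on (0.9850, 0.4100) = 0.4039
(A5 AND A3) OR ((A5 OR A4) AND NOT A1) = a + b − a·b on (0.1750, 0.4039) = 0.5082

0.508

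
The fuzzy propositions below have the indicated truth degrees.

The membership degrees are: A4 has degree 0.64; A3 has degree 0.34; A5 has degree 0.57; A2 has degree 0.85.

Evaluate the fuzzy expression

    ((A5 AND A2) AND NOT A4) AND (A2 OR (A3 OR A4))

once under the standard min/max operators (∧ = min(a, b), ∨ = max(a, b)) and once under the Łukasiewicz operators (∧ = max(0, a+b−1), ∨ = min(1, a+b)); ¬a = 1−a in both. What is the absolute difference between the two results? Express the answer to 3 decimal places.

0.360

Under standard min/max:
  A5 AND A2 = min(a, b) on (0.57, 0.85) = 0.57
  NOT A4 = 1 − 0.64 = 0.36
  (A5 AND A2) AND NOT A4 = min(a, b) on (0.57, 0.36) = 0.36
  A3 OR A4 = max(a, b) on (0.34, 0.64) = 0.64
  A2 OR (A3 OR A4) = max(a, b) on (0.85, 0.64) = 0.85
  ((A5 AND A2) AND NOT A4) AND (A2 OR (A3 OR A4)) = min(a, b) on (0.36, 0.85) = 0.36
  → value = 0.3600
Under Łukasiewicz:
  A5 AND A2 = max(0, a+b−1) on (0.57, 0.85) = 0.42
  NOT A4 = 1 − 0.64 = 0.36
  (A5 AND A2) AND NOT A4 = max(0, a+b−1) on (0.42, 0.36) = 0.00
  A3 OR A4 = min(1, a+b) on (0.34, 0.64) = 0.98
  A2 OR (A3 OR A4) = min(1, a+b) on (0.85, 0.98) = 1.00
  ((A5 AND A2) AND NOT A4) AND (A2 OR (A3 OR A4)) = max(0, a+b−1) on (0.00, 1.00) = 0.00
  → value = 0.0000
|0.3600 − 0.0000| = 0.360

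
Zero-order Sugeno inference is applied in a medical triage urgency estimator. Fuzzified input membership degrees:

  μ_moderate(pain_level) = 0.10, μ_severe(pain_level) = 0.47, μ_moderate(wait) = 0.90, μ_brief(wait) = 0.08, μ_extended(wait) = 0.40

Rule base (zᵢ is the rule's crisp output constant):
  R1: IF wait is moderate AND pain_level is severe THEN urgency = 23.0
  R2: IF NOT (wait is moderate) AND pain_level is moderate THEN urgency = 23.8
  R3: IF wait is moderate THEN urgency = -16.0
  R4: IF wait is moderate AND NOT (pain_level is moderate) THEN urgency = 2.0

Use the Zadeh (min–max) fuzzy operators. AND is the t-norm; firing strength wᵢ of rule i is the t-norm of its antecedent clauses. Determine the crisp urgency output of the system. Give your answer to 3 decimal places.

0.249

R1 (z=23.0): moderate=0.90, severe=0.47; AND[min(a, b)] → w = 0.47
R2 (z=23.8): ¬moderate=1−0.90=0.10, moderate=0.10; AND[min(a, b)] → w = 0.10
R3 (z=-16.0): moderate=0.90 → w = 0.90
R4 (z=2.0): moderate=0.90, ¬moderate=1−0.10=0.90; AND[min(a, b)] → w = 0.90
Weighted average = (0.47·23.0 + 0.10·23.8 + 0.90·-16.0 + 0.90·2.0) / (0.47 + 0.10 + 0.90 + 0.90)
  = 0.5900 / 2.3700 = 0.249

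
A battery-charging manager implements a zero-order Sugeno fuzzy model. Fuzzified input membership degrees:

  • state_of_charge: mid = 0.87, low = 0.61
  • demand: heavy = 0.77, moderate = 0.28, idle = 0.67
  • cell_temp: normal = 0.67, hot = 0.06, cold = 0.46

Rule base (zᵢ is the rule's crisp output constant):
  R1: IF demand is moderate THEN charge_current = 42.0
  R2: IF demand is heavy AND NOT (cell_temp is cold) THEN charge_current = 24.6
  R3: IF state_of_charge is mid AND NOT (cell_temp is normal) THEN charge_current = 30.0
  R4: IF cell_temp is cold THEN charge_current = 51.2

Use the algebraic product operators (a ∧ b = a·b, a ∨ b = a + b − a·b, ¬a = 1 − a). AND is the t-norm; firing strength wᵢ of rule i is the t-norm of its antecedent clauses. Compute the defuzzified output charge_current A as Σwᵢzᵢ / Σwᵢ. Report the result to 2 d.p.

R1 (z=42.0): moderate=0.28 → w = 0.2800
R2 (z=24.6): heavy=0.77, ¬cold=1−0.46=0.54; AND[a·b] → w = 0.4158
R3 (z=30.0): mid=0.87, ¬normal=1−0.67=0.33; AND[a·b] → w = 0.2871
R4 (z=51.2): cold=0.46 → w = 0.4600
Weighted average = (0.2800·42.0 + 0.4158·24.6 + 0.2871·30.0 + 0.4600·51.2) / (0.2800 + 0.4158 + 0.2871 + 0.4600)
  = 54.1537 / 1.4429 = 37.53

37.53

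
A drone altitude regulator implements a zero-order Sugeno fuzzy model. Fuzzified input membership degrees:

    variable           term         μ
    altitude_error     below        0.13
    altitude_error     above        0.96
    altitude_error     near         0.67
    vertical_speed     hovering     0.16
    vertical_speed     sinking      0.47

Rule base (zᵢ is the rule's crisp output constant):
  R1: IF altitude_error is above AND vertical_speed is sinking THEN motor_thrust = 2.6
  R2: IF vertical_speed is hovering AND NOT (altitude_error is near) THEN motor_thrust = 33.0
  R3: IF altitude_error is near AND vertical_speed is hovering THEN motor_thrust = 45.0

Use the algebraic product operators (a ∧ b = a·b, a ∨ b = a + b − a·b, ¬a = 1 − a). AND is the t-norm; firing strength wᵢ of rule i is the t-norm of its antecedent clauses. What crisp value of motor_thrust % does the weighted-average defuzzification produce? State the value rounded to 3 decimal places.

12.663

R1 (z=2.6): above=0.96, sinking=0.47; AND[a·b] → w = 0.4512
R2 (z=33.0): hovering=0.16, ¬near=1−0.67=0.33; AND[a·b] → w = 0.0528
R3 (z=45.0): near=0.67, hovering=0.16; AND[a·b] → w = 0.1072
Weighted average = (0.4512·2.6 + 0.0528·33.0 + 0.1072·45.0) / (0.4512 + 0.0528 + 0.1072)
  = 7.7395 / 0.6112 = 12.663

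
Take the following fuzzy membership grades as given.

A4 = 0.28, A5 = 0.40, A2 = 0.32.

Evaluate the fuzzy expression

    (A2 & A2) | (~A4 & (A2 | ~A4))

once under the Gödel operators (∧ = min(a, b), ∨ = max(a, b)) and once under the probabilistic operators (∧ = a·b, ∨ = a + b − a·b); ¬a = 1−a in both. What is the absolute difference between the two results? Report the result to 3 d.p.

0.094

Under Gödel:
  A2 & A2 = min(a, b) on (0.32, 0.32) = 0.32
  ~A4 = 1 − 0.28 = 0.72
  ~A4 = 1 − 0.28 = 0.72
  A2 | ~A4 = max(a, b) on (0.32, 0.72) = 0.72
  ~A4 & (A2 | ~A4) = min(a, b) on (0.72, 0.72) = 0.72
  (A2 & A2) | (~A4 & (A2 | ~A4)) = max(a, b) on (0.32, 0.72) = 0.72
  → value = 0.7200
Under probabilistic:
  A2 & A2 = a·b on (0.3200, 0.3200) = 0.1024
  ~A4 = 1 − 0.2800 = 0.7200
  ~A4 = 1 − 0.2800 = 0.7200
  A2 | ~A4 = a + b − a·b on (0.3200, 0.7200) = 0.8096
  ~A4 & (A2 | ~A4) = a·b on (0.7200, 0.8096) = 0.5829
  (A2 & A2) | (~A4 & (A2 | ~A4)) = a + b − a·b on (0.1024, 0.5829) = 0.6256
  → value = 0.6256
|0.7200 − 0.6256| = 0.094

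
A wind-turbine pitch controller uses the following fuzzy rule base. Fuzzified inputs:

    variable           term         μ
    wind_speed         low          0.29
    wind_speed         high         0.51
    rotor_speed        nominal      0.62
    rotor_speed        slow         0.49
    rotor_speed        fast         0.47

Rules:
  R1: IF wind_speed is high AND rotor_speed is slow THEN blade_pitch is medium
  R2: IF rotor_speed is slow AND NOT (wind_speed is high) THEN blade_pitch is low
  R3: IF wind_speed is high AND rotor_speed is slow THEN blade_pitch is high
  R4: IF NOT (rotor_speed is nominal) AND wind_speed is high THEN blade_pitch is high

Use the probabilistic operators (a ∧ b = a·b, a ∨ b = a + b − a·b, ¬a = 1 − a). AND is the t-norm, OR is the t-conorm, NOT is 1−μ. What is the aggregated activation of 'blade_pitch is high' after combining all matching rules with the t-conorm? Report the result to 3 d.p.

0.395

R1: high=0.51, slow=0.49; AND[a·b] → w = 0.2499
R2: slow=0.49, ¬high=1−0.51=0.49; AND[a·b] → w = 0.2401
R3: high=0.51, slow=0.49; AND[a·b] → w = 0.2499
R4: ¬nominal=1−0.62=0.38, high=0.51; AND[a·b] → w = 0.1938
Rules with consequent 'high': {R3, R4} → strengths 0.2499, 0.1938
Aggregate via t-conorm [a + b − a·b]: 0.3953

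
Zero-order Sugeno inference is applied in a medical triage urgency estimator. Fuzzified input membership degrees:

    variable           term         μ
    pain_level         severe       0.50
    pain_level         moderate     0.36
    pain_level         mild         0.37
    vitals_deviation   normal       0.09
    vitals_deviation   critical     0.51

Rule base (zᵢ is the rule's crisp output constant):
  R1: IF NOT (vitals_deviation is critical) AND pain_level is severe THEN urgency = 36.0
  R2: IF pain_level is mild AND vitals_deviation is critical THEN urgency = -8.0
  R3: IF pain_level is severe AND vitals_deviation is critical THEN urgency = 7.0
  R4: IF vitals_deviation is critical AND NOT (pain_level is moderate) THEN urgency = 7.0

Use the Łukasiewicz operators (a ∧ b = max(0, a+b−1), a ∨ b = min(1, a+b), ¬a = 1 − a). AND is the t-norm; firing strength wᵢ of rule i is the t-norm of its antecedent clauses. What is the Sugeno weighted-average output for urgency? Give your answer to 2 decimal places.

7.00

R1 (z=36.0): ¬critical=1−0.51=0.49, severe=0.50; AND[max(0, a+b−1)] → w = 0.00
R2 (z=-8.0): mild=0.37, critical=0.51; AND[max(0, a+b−1)] → w = 0.00
R3 (z=7.0): severe=0.50, critical=0.51; AND[max(0, a+b−1)] → w = 0.01
R4 (z=7.0): critical=0.51, ¬moderate=1−0.36=0.64; AND[max(0, a+b−1)] → w = 0.15
Weighted average = (0.00·36.0 + 0.00·-8.0 + 0.01·7.0 + 0.15·7.0) / (0.00 + 0.00 + 0.01 + 0.15)
  = 1.1200 / 0.1600 = 7.00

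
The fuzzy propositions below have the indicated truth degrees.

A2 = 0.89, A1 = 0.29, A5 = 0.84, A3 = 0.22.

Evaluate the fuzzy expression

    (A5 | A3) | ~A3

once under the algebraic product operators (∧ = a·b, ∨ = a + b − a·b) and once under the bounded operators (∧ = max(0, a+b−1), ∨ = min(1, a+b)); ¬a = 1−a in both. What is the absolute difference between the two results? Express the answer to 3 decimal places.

Under algebraic product:
  A5 | A3 = a + b − a·b on (0.8400, 0.2200) = 0.8752
  ~A3 = 1 − 0.2200 = 0.7800
  (A5 | A3) | ~A3 = a + b − a·b on (0.8752, 0.7800) = 0.9725
  → value = 0.9725
Under bounded:
  A5 | A3 = min(1, a+b) on (0.84, 0.22) = 1.00
  ~A3 = 1 − 0.22 = 0.78
  (A5 | A3) | ~A3 = min(1, a+b) on (1.00, 0.78) = 1.00
  → value = 1.0000
|0.9725 − 1.0000| = 0.027

0.027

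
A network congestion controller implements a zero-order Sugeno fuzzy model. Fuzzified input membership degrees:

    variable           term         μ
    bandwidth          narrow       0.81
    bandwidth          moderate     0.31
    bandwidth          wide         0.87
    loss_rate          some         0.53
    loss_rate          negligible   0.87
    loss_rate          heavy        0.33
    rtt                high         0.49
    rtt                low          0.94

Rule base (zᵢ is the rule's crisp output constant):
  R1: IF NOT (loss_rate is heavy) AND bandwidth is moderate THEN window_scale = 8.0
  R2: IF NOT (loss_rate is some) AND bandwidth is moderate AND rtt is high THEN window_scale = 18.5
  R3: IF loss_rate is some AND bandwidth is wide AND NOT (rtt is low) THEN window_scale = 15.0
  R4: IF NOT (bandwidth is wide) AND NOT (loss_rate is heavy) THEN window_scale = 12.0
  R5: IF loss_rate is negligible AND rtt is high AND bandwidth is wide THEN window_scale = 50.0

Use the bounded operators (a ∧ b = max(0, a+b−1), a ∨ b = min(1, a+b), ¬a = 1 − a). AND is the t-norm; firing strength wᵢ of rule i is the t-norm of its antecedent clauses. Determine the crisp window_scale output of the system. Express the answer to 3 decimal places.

50.000

R1 (z=8.0): ¬heavy=1−0.33=0.67, moderate=0.31; AND[max(0, a+b−1)] → w = 0.00
R2 (z=18.5): ¬some=1−0.53=0.47, moderate=0.31, high=0.49; AND[max(0, a+b−1)] → w = 0.00
R3 (z=15.0): some=0.53, wide=0.87, ¬low=1−0.94=0.06; AND[max(0, a+b−1)] → w = 0.00
R4 (z=12.0): ¬wide=1−0.87=0.13, ¬heavy=1−0.33=0.67; AND[max(0, a+b−1)] → w = 0.00
R5 (z=50.0): negligible=0.87, high=0.49, wide=0.87; AND[max(0, a+b−1)] → w = 0.23
Weighted average = (0.00·8.0 + 0.00·18.5 + 0.00·15.0 + 0.00·12.0 + 0.23·50.0) / (0.00 + 0.00 + 0.00 + 0.00 + 0.23)
  = 11.5000 / 0.2300 = 50.000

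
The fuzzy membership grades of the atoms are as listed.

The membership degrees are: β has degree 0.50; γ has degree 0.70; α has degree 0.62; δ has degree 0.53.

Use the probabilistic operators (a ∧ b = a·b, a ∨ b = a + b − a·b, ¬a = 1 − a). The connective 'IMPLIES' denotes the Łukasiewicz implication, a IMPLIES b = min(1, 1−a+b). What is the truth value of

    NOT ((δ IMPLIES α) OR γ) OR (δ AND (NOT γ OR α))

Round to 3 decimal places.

δ IMPLIES α  [Łukasiewicz: min(1, 1−a+b)] with a=0.5300, b=0.6200 → 1.0000
(δ IMPLIES α) OR γ = a + b − a·b on (1.0000, 0.7000) = 1.0000
NOT ((δ IMPLIES α) OR γ) = 1 − 1.0000 = 0.0000
NOT γ = 1 − 0.7000 = 0.3000
NOT γ OR α = a + b − a·b on (0.3000, 0.6200) = 0.7340
δ AND (NOT γ OR α) = a·b on (0.5300, 0.7340) = 0.3890
NOT ((δ IMPLIES α) OR γ) OR (δ AND (NOT γ OR α)) = a + b − a·b on (0.0000, 0.3890) = 0.3890

0.389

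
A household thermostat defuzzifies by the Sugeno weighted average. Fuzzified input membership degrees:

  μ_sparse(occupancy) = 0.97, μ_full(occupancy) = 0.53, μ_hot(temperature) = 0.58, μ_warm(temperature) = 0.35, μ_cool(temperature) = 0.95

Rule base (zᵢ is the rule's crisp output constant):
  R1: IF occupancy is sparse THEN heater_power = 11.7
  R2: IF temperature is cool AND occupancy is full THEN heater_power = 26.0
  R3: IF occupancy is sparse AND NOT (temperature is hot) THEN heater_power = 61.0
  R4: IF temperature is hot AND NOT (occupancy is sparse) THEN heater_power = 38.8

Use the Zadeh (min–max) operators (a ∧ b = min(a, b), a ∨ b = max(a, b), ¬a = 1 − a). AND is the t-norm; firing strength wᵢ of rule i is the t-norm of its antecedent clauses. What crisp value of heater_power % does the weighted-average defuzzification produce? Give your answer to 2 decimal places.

R1 (z=11.7): sparse=0.97 → w = 0.97
R2 (z=26.0): cool=0.95, full=0.53; AND[min(a, b)] → w = 0.53
R3 (z=61.0): sparse=0.97, ¬hot=1−0.58=0.42; AND[min(a, b)] → w = 0.42
R4 (z=38.8): hot=0.58, ¬sparse=1−0.97=0.03; AND[min(a, b)] → w = 0.03
Weighted average = (0.97·11.7 + 0.53·26.0 + 0.42·61.0 + 0.03·38.8) / (0.97 + 0.53 + 0.42 + 0.03)
  = 51.9130 / 1.9500 = 26.62

26.62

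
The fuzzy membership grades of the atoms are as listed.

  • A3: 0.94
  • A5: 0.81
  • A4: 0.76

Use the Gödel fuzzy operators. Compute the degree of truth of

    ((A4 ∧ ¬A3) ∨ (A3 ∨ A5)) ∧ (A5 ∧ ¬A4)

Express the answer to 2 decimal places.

0.24

¬A3 = 1 − 0.94 = 0.06
A4 ∧ ¬A3 = min(a, b) on (0.76, 0.06) = 0.06
A3 ∨ A5 = max(a, b) on (0.94, 0.81) = 0.94
(A4 ∧ ¬A3) ∨ (A3 ∨ A5) = max(a, b) on (0.06, 0.94) = 0.94
¬A4 = 1 − 0.76 = 0.24
A5 ∧ ¬A4 = min(a, b) on (0.81, 0.24) = 0.24
((A4 ∧ ¬A3) ∨ (A3 ∨ A5)) ∧ (A5 ∧ ¬A4) = min(a, b) on (0.94, 0.24) = 0.24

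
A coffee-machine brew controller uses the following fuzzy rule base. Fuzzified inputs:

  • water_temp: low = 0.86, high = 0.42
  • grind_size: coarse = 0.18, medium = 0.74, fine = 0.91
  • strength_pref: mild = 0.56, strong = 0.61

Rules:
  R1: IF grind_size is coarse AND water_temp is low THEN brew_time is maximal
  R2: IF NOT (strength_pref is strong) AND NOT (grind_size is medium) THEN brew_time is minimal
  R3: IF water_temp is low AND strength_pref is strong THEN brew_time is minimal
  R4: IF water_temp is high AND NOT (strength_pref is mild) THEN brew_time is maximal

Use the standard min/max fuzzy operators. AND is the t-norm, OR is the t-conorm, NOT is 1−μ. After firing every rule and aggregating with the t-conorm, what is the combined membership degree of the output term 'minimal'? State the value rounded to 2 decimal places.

R1: coarse=0.18, low=0.86; AND[min(a, b)] → w = 0.18
R2: ¬strong=1−0.61=0.39, ¬medium=1−0.74=0.26; AND[min(a, b)] → w = 0.26
R3: low=0.86, strong=0.61; AND[min(a, b)] → w = 0.61
R4: high=0.42, ¬mild=1−0.56=0.44; AND[min(a, b)] → w = 0.42
Rules with consequent 'minimal': {R2, R3} → strengths 0.26, 0.61
Aggregate via t-conorm [max(a, b)]: 0.61

0.61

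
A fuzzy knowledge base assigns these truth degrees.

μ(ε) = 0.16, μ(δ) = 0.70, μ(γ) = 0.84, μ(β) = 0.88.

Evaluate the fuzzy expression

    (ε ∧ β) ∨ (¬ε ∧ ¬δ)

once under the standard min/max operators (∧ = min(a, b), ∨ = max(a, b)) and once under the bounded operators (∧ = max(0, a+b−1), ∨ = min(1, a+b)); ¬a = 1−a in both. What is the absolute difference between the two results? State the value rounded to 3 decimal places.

0.120

Under standard min/max:
  ε ∧ β = min(a, b) on (0.16, 0.88) = 0.16
  ¬ε = 1 − 0.16 = 0.84
  ¬δ = 1 − 0.70 = 0.30
  ¬ε ∧ ¬δ = min(a, b) on (0.84, 0.30) = 0.30
  (ε ∧ β) ∨ (¬ε ∧ ¬δ) = max(a, b) on (0.16, 0.30) = 0.30
  → value = 0.3000
Under bounded:
  ε ∧ β = max(0, a+b−1) on (0.16, 0.88) = 0.04
  ¬ε = 1 − 0.16 = 0.84
  ¬δ = 1 − 0.70 = 0.30
  ¬ε ∧ ¬δ = max(0, a+b−1) on (0.84, 0.30) = 0.14
  (ε ∧ β) ∨ (¬ε ∧ ¬δ) = min(1, a+b) on (0.04, 0.14) = 0.18
  → value = 0.1800
|0.3000 − 0.1800| = 0.120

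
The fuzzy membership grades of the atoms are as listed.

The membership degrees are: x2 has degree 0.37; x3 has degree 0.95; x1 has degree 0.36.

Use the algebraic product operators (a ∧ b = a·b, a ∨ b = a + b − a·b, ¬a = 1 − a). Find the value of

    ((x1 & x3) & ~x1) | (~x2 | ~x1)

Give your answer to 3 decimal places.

x1 & x3 = a·b on (0.3600, 0.9500) = 0.3420
~x1 = 1 − 0.3600 = 0.6400
(x1 & x3) & ~x1 = a·b on (0.3420, 0.6400) = 0.2189
~x2 = 1 − 0.3700 = 0.6300
~x1 = 1 − 0.3600 = 0.6400
~x2 | ~x1 = a + b − a·b on (0.6300, 0.6400) = 0.8668
((x1 & x3) & ~x1) | (~x2 | ~x1) = a + b − a·b on (0.2189, 0.8668) = 0.8960

0.896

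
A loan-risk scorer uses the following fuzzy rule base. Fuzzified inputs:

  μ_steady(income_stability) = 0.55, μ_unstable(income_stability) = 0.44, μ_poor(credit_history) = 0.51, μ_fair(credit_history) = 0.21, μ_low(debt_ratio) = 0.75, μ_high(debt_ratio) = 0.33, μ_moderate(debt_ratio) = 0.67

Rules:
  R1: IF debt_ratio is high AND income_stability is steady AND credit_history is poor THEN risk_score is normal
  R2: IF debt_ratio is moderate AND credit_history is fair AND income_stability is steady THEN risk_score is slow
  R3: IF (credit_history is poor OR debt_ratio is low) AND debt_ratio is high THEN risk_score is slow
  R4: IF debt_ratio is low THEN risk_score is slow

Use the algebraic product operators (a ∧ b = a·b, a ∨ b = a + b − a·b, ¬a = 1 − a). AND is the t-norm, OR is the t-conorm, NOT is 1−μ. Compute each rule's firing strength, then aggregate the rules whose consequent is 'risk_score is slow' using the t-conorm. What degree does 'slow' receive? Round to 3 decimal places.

0.836

R1: high=0.33, steady=0.55, poor=0.51; AND[a·b] → w = 0.0926
R2: moderate=0.67, fair=0.21, steady=0.55; AND[a·b] → w = 0.0774
R3: (poor=0.51 OR low=0.75) = 0.8775; AND[a·b] with high=0.33 → w = 0.2896
R4: low=0.75 → w = 0.7500
Rules with consequent 'slow': {R2, R3, R4} → strengths 0.0774, 0.2896, 0.7500
Aggregate via t-conorm [a + b − a·b]: 0.8361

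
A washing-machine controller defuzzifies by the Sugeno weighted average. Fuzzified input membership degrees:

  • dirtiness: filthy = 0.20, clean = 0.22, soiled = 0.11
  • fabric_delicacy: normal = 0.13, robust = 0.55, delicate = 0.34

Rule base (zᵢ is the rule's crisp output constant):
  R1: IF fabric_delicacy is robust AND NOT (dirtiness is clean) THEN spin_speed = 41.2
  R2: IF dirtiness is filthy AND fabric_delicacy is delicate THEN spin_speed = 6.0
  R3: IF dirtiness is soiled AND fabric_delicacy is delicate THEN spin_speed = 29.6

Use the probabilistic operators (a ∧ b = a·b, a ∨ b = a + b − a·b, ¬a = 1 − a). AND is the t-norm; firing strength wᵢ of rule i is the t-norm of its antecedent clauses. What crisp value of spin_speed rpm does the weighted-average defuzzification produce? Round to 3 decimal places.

35.909

R1 (z=41.2): robust=0.55, ¬clean=1−0.22=0.78; AND[a·b] → w = 0.4290
R2 (z=6.0): filthy=0.20, delicate=0.34; AND[a·b] → w = 0.0680
R3 (z=29.6): soiled=0.11, delicate=0.34; AND[a·b] → w = 0.0374
Weighted average = (0.4290·41.2 + 0.0680·6.0 + 0.0374·29.6) / (0.4290 + 0.0680 + 0.0374)
  = 19.1898 / 0.5344 = 35.909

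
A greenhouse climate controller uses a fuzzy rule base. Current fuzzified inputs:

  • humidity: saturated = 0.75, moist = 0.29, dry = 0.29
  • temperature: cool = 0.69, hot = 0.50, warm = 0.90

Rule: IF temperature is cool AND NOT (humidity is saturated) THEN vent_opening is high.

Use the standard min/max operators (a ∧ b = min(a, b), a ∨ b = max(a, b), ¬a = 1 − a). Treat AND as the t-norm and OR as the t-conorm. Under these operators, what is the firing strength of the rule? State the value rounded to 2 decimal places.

firing strength: cool=0.69, ¬saturated=1−0.75=0.25; AND[min(a, b)] → w = 0.25

0.25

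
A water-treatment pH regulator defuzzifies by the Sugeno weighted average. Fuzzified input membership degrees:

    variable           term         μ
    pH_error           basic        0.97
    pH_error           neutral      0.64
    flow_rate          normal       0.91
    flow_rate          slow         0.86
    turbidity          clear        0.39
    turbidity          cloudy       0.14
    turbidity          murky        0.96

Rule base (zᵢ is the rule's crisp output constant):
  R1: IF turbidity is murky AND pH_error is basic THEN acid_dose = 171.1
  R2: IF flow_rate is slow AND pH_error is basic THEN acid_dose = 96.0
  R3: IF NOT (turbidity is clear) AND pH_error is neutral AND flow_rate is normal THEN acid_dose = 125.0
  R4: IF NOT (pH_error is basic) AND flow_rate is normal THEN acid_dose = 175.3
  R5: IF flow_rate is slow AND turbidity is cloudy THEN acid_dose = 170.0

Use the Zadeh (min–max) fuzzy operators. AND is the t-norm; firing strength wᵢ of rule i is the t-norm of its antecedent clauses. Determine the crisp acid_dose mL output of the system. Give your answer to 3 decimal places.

135.433

R1 (z=171.1): murky=0.96, basic=0.97; AND[min(a, b)] → w = 0.96
R2 (z=96.0): slow=0.86, basic=0.97; AND[min(a, b)] → w = 0.86
R3 (z=125.0): ¬clear=1−0.39=0.61, neutral=0.64, normal=0.91; AND[min(a, b)] → w = 0.61
R4 (z=175.3): ¬basic=1−0.97=0.03, normal=0.91; AND[min(a, b)] → w = 0.03
R5 (z=170.0): slow=0.86, cloudy=0.14; AND[min(a, b)] → w = 0.14
Weighted average = (0.96·171.1 + 0.86·96.0 + 0.61·125.0 + 0.03·175.3 + 0.14·170.0) / (0.96 + 0.86 + 0.61 + 0.03 + 0.14)
  = 352.1250 / 2.6000 = 135.433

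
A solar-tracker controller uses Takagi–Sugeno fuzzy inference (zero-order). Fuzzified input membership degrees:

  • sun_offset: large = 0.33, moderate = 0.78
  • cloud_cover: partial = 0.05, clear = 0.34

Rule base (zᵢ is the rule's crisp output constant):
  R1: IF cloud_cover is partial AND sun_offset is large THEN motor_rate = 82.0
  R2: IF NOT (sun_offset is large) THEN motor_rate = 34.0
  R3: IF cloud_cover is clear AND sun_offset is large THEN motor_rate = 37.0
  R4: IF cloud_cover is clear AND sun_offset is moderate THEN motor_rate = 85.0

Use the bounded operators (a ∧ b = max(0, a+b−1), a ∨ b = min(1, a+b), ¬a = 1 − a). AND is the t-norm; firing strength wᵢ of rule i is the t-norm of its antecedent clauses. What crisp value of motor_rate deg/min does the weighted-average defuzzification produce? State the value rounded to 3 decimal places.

41.747

R1 (z=82.0): partial=0.05, large=0.33; AND[max(0, a+b−1)] → w = 0.00
R2 (z=34.0): ¬large=1−0.33=0.67 → w = 0.67
R3 (z=37.0): clear=0.34, large=0.33; AND[max(0, a+b−1)] → w = 0.00
R4 (z=85.0): clear=0.34, moderate=0.78; AND[max(0, a+b−1)] → w = 0.12
Weighted average = (0.00·82.0 + 0.67·34.0 + 0.00·37.0 + 0.12·85.0) / (0.00 + 0.67 + 0.00 + 0.12)
  = 32.9800 / 0.7900 = 41.747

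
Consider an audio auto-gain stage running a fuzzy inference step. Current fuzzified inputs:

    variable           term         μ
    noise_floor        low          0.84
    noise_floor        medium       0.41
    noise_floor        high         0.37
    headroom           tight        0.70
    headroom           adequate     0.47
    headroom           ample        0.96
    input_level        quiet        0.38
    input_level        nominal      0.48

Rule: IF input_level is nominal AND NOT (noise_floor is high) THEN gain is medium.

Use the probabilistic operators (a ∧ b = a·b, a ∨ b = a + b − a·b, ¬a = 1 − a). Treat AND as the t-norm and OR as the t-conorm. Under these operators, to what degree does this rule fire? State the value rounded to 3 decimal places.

0.302

firing strength: nominal=0.48, ¬high=1−0.37=0.63; AND[a·b] → w = 0.3024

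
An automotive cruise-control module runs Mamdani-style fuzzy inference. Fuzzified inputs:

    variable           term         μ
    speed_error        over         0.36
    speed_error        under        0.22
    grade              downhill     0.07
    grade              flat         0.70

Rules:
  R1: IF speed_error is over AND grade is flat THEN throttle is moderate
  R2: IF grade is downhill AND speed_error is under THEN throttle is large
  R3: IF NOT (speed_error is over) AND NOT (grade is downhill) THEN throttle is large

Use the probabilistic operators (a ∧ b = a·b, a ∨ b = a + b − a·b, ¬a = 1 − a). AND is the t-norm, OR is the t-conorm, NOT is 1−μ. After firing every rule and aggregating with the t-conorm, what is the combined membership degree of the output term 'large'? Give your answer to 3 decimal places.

R1: over=0.36, flat=0.70; AND[a·b] → w = 0.2520
R2: downhill=0.07, under=0.22; AND[a·b] → w = 0.0154
R3: ¬over=1−0.36=0.64, ¬downhill=1−0.07=0.93; AND[a·b] → w = 0.5952
Rules with consequent 'large': {R2, R3} → strengths 0.0154, 0.5952
Aggregate via t-conorm [a + b − a·b]: 0.6014

0.601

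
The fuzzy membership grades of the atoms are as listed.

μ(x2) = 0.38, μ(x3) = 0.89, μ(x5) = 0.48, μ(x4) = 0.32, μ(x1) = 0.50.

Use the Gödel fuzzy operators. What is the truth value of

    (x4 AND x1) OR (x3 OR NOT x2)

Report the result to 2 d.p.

0.89

x4 AND x1 = min(a, b) on (0.32, 0.50) = 0.32
NOT x2 = 1 − 0.38 = 0.62
x3 OR NOT x2 = max(a, b) on (0.89, 0.62) = 0.89
(x4 AND x1) OR (x3 OR NOT x2) = max(a, b) on (0.32, 0.89) = 0.89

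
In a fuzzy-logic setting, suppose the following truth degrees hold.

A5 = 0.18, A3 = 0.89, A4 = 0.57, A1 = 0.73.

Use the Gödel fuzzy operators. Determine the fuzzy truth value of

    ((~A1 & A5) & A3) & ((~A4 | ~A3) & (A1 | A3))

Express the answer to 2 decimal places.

0.18

~A1 = 1 − 0.73 = 0.27
~A1 & A5 = min(a, b) on (0.27, 0.18) = 0.18
(~A1 & A5) & A3 = min(a, b) on (0.18, 0.89) = 0.18
~A4 = 1 − 0.57 = 0.43
~A3 = 1 − 0.89 = 0.11
~A4 | ~A3 = max(a, b) on (0.43, 0.11) = 0.43
A1 | A3 = max(a, b) on (0.73, 0.89) = 0.89
(~A4 | ~A3) & (A1 | A3) = min(a, b) on (0.43, 0.89) = 0.43
((~A1 & A5) & A3) & ((~A4 | ~A3) & (A1 | A3)) = min(a, b) on (0.18, 0.43) = 0.18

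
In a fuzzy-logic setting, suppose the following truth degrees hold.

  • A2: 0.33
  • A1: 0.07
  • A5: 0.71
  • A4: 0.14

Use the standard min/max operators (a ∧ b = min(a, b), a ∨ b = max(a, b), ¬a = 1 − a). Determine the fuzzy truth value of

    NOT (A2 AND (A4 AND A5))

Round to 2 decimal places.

A4 AND A5 = min(a, b) on (0.14, 0.71) = 0.14
A2 AND (A4 AND A5) = min(a, b) on (0.33, 0.14) = 0.14
NOT (A2 AND (A4 AND A5)) = 1 − 0.14 = 0.86

0.86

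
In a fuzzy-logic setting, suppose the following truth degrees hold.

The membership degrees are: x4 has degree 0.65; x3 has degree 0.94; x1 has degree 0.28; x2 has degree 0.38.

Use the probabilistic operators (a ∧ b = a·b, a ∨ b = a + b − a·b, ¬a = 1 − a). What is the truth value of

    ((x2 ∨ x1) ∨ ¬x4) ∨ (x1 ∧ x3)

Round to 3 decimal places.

x2 ∨ x1 = a + b − a·b on (0.3800, 0.2800) = 0.5536
¬x4 = 1 − 0.6500 = 0.3500
(x2 ∨ x1) ∨ ¬x4 = a + b − a·b on (0.5536, 0.3500) = 0.7098
x1 ∧ x3 = a·b on (0.2800, 0.9400) = 0.2632
((x2 ∨ x1) ∨ ¬x4) ∨ (x1 ∧ x3) = a + b − a·b on (0.7098, 0.2632) = 0.7862

0.786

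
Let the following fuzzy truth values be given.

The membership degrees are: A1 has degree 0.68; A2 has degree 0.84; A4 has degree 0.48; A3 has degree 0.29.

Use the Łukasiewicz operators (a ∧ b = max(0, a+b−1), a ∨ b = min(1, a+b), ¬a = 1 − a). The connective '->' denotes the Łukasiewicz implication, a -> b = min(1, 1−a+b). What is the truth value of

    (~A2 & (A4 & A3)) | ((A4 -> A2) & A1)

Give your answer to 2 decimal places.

0.68

~A2 = 1 − 0.84 = 0.16
A4 & A3 = max(0, a+b−1) on (0.48, 0.29) = 0.00
~A2 & (A4 & A3) = max(0, a+b−1) on (0.16, 0.00) = 0.00
A4 -> A2  [Łukasiewicz: min(1, 1−a+b)] with a=0.48, b=0.84 → 1.00
(A4 -> A2) & A1 = max(0, a+b−1) on (1.00, 0.68) = 0.68
(~A2 & (A4 & A3)) | ((A4 -> A2) & A1) = min(1, a+b) on (0.00, 0.68) = 0.68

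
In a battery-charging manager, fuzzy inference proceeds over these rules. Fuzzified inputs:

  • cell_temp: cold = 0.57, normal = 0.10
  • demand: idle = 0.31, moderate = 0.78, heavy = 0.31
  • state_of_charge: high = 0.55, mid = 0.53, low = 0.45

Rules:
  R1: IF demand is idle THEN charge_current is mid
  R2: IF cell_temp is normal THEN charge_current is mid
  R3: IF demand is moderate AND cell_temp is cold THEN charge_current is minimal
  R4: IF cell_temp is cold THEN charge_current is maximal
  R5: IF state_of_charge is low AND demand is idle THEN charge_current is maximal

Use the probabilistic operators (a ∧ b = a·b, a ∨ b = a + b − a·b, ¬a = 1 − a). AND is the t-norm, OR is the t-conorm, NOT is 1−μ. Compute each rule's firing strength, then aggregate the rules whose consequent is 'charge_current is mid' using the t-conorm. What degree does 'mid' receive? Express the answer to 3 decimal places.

0.379

R1: idle=0.31 → w = 0.3100
R2: normal=0.10 → w = 0.1000
R3: moderate=0.78, cold=0.57; AND[a·b] → w = 0.4446
R4: cold=0.57 → w = 0.5700
R5: low=0.45, idle=0.31; AND[a·b] → w = 0.1395
Rules with consequent 'mid': {R1, R2} → strengths 0.3100, 0.1000
Aggregate via t-conorm [a + b − a·b]: 0.3790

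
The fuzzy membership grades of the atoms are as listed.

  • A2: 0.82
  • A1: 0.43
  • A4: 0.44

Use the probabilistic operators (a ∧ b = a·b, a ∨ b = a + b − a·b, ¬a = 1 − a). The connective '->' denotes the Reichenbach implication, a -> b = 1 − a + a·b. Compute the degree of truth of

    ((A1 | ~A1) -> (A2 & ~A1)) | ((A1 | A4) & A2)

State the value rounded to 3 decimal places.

~A1 = 1 − 0.4300 = 0.5700
A1 | ~A1 = a + b − a·b on (0.4300, 0.5700) = 0.7549
~A1 = 1 − 0.4300 = 0.5700
A2 & ~A1 = a·b on (0.8200, 0.5700) = 0.4674
(A1 | ~A1) -> (A2 & ~A1)  [Reichenbach: 1 − a + a·b] with a=0.7549, b=0.4674 → 0.5979
A1 | A4 = a + b − a·b on (0.4300, 0.4400) = 0.6808
(A1 | A4) & A2 = a·b on (0.6808, 0.8200) = 0.5583
((A1 | ~A1) -> (A2 & ~A1)) | ((A1 | A4) & A2) = a + b − a·b on (0.5979, 0.5583) = 0.8224

0.822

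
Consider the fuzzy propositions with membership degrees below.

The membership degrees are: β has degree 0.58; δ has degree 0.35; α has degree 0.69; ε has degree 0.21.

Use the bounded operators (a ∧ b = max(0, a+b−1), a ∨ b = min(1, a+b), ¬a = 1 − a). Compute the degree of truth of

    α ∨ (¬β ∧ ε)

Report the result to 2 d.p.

¬β = 1 − 0.58 = 0.42
¬β ∧ ε = max(0, a+b−1) on (0.42, 0.21) = 0.00
α ∨ (¬β ∧ ε) = min(1, a+b) on (0.69, 0.00) = 0.69

0.69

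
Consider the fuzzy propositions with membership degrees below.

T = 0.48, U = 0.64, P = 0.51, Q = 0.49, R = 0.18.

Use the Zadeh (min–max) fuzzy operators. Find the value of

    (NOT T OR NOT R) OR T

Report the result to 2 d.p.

NOT T = 1 − 0.48 = 0.52
NOT R = 1 − 0.18 = 0.82
NOT T OR NOT R = max(a, b) on (0.52, 0.82) = 0.82
(NOT T OR NOT R) OR T = max(a, b) on (0.82, 0.48) = 0.82

0.82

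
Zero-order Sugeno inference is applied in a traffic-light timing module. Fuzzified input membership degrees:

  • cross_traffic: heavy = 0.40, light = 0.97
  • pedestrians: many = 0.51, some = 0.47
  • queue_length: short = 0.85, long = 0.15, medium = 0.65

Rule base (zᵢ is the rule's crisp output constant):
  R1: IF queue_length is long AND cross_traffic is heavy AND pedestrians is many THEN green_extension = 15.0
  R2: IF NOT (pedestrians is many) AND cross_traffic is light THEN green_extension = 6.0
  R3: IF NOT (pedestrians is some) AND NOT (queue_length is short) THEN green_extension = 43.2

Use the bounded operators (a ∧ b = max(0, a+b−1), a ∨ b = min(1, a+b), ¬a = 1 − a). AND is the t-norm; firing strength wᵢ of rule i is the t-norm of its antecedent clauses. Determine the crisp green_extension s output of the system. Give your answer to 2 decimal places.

R1 (z=15.0): long=0.15, heavy=0.40, many=0.51; AND[max(0, a+b−1)] → w = 0.00
R2 (z=6.0): ¬many=1−0.51=0.49, light=0.97; AND[max(0, a+b−1)] → w = 0.46
R3 (z=43.2): ¬some=1−0.47=0.53, ¬short=1−0.85=0.15; AND[max(0, a+b−1)] → w = 0.00
Weighted average = (0.00·15.0 + 0.46·6.0 + 0.00·43.2) / (0.00 + 0.46 + 0.00)
  = 2.7600 / 0.4600 = 6.00

6.00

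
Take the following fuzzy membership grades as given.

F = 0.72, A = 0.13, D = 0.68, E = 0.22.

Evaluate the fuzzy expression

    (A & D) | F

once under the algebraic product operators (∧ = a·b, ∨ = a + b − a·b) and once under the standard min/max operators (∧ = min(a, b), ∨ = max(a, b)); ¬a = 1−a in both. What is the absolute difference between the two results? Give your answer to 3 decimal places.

0.025

Under algebraic product:
  A & D = a·b on (0.1300, 0.6800) = 0.0884
  (A & D) | F = a + b − a·b on (0.0884, 0.7200) = 0.7448
  → value = 0.7448
Under standard min/max:
  A & D = min(a, b) on (0.13, 0.68) = 0.13
  (A & D) | F = max(a, b) on (0.13, 0.72) = 0.72
  → value = 0.7200
|0.7448 − 0.7200| = 0.025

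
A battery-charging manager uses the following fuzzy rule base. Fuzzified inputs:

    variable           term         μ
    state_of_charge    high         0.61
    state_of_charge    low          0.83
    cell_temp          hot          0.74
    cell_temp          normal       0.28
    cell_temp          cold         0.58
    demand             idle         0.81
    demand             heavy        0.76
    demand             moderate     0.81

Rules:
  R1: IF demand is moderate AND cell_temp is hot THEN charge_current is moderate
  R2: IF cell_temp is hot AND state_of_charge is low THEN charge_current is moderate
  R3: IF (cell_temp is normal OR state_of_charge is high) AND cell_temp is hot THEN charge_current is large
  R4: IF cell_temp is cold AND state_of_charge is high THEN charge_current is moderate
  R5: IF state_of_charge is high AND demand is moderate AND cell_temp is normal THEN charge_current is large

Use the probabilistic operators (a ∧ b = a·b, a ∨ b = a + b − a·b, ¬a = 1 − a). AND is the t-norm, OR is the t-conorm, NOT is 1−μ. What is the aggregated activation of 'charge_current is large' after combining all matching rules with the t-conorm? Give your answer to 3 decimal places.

0.597

R1: moderate=0.81, hot=0.74; AND[a·b] → w = 0.5994
R2: hot=0.74, low=0.83; AND[a·b] → w = 0.6142
R3: (normal=0.28 OR high=0.61) = 0.7192; AND[a·b] with hot=0.74 → w = 0.5322
R4: cold=0.58, high=0.61; AND[a·b] → w = 0.3538
R5: high=0.61, moderate=0.81, normal=0.28; AND[a·b] → w = 0.1383
Rules with consequent 'large': {R3, R5} → strengths 0.5322, 0.1383
Aggregate via t-conorm [a + b − a·b]: 0.5969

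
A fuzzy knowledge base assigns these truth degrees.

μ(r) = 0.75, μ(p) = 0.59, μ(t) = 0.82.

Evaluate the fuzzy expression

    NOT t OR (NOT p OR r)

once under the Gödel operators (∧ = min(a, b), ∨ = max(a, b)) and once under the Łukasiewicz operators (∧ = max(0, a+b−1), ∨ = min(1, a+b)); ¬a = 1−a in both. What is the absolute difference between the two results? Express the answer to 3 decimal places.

0.250

Under Gödel:
  NOT t = 1 − 0.82 = 0.18
  NOT p = 1 − 0.59 = 0.41
  NOT p OR r = max(a, b) on (0.41, 0.75) = 0.75
  NOT t OR (NOT p OR r) = max(a, b) on (0.18, 0.75) = 0.75
  → value = 0.7500
Under Łukasiewicz:
  NOT t = 1 − 0.82 = 0.18
  NOT p = 1 − 0.59 = 0.41
  NOT p OR r = min(1, a+b) on (0.41, 0.75) = 1.00
  NOT t OR (NOT p OR r) = min(1, a+b) on (0.18, 1.00) = 1.00
  → value = 1.0000
|0.7500 − 1.0000| = 0.250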